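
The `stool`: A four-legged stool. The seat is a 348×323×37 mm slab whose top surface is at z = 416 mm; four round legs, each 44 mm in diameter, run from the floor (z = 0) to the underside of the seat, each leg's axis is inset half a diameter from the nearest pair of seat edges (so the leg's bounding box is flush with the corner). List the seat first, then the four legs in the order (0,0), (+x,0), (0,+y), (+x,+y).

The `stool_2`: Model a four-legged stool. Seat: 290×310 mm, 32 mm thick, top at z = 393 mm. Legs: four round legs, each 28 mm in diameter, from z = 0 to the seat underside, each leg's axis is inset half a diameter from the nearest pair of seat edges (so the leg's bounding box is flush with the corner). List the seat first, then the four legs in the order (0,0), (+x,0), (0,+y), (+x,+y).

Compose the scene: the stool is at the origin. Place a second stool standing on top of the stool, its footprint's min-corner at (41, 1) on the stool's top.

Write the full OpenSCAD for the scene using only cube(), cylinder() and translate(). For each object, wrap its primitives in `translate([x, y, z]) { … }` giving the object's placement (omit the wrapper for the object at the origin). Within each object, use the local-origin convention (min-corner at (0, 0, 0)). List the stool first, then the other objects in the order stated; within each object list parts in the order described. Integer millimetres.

translate([0, 0, 379]) cube([348, 323, 37]);
translate([22, 22, 0]) cylinder(h = 379, r = 22);
translate([326, 22, 0]) cylinder(h = 379, r = 22);
translate([22, 301, 0]) cylinder(h = 379, r = 22);
translate([326, 301, 0]) cylinder(h = 379, r = 22);
translate([41, 1, 416]) {
  translate([0, 0, 361]) cube([290, 310, 32]);
  translate([14, 14, 0]) cylinder(h = 361, r = 14);
  translate([276, 14, 0]) cylinder(h = 361, r = 14);
  translate([14, 296, 0]) cylinder(h = 361, r = 14);
  translate([276, 296, 0]) cylinder(h = 361, r = 14);
}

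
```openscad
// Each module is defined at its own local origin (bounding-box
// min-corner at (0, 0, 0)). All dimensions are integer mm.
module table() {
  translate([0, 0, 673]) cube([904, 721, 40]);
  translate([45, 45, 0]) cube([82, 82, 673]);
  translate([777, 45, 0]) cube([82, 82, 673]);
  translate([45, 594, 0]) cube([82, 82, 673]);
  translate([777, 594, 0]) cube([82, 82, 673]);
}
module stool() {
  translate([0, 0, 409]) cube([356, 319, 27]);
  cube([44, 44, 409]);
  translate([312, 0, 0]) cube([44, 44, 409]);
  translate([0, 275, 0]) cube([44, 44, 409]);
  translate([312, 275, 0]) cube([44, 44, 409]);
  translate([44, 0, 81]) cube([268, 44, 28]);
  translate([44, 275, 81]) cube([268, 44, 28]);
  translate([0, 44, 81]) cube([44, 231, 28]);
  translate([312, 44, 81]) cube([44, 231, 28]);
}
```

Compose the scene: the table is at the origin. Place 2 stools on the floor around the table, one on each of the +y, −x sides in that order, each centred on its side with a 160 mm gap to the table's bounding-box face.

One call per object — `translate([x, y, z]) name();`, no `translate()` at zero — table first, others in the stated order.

table();
translate([274, 881, 0]) stool();
translate([-516, 201, 0]) stool();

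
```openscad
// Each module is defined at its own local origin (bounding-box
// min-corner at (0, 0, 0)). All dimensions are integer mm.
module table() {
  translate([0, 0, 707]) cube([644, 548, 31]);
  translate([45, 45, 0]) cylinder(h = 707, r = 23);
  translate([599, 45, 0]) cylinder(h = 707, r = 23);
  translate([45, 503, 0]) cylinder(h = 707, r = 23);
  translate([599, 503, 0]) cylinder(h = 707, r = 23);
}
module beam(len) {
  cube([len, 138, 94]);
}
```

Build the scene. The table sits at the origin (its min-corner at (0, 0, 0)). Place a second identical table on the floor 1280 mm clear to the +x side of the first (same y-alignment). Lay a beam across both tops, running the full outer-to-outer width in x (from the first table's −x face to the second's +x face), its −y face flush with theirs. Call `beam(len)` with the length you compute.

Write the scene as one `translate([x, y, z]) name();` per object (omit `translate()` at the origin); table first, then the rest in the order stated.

table();
translate([1924, 0, 0]) table();
translate([0, 0, 738]) beam(2568);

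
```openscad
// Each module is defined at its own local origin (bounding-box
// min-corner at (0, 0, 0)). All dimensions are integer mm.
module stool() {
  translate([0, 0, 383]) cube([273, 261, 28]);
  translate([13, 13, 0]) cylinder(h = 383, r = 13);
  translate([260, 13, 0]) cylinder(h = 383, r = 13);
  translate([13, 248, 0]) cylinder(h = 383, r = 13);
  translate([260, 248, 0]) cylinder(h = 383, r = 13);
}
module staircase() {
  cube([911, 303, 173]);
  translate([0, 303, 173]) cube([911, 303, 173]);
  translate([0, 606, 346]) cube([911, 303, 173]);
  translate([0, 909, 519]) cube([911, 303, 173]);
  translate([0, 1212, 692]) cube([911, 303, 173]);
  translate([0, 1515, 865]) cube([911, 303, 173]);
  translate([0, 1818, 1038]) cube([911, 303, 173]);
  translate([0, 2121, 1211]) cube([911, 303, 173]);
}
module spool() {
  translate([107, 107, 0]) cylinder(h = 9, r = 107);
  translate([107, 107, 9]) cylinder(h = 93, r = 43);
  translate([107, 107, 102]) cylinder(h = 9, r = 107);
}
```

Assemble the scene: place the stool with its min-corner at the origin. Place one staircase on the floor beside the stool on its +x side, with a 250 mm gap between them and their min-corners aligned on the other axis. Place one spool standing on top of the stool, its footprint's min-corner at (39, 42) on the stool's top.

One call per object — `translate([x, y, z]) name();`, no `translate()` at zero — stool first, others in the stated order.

stool();
translate([523, 0, 0]) staircase();
translate([39, 42, 411]) spool();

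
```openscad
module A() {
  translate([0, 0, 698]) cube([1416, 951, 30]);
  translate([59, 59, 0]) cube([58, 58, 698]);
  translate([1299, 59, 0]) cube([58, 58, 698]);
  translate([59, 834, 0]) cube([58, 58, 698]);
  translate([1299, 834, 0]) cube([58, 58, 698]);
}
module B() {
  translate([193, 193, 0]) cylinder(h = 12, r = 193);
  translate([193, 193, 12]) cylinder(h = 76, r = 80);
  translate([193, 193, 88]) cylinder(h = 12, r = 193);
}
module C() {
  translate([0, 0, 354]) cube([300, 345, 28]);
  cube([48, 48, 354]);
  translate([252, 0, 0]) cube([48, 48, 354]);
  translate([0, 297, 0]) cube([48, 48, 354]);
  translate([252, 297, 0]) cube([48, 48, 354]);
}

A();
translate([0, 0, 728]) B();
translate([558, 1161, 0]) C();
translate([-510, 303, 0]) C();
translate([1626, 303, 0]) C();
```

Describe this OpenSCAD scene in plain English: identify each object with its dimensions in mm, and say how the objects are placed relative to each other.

A is a table: top 1416 mm (x) × 951 mm (y), 30 mm thick, upper face at z = 728 mm, on four 58×58 mm square legs, each inset 59 mm from the nearest pair of top edges, running from z = 0 to the bottom of the top.

B is a spool: two coaxial disc flanges of radius 193 mm and thickness 12 mm, joined by a core cylinder of radius 80 mm and height 76 mm. The lower flange rests on z = 0 and the three cylinders share a vertical axis.

C is a simple wooden stool: a rectangular seat 300 mm (x) by 345 mm (y), 28 mm thick, top face at z = 382 mm, on four square legs, each 48×48 mm in cross-section. The legs rest on z = 0, each flush with a corner of the seat.

The spool is on top of the table. Three stools sit around the table at the +y, −x, +x sides.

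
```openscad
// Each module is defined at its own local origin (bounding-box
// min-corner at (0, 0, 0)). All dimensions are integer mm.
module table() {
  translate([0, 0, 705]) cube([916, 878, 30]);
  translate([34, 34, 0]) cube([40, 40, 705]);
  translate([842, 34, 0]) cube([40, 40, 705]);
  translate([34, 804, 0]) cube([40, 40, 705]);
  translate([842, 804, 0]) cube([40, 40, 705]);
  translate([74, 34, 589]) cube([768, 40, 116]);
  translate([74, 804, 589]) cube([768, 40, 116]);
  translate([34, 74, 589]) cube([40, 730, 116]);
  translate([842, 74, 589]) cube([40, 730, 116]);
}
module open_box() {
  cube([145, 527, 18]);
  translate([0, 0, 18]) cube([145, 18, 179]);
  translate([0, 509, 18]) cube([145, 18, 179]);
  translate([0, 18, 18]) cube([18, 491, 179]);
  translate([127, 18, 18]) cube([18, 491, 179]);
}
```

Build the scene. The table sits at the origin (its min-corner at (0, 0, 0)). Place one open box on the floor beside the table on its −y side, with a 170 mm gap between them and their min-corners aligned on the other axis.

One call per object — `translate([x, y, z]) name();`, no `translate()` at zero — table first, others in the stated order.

table();
translate([0, -697, 0]) open_box();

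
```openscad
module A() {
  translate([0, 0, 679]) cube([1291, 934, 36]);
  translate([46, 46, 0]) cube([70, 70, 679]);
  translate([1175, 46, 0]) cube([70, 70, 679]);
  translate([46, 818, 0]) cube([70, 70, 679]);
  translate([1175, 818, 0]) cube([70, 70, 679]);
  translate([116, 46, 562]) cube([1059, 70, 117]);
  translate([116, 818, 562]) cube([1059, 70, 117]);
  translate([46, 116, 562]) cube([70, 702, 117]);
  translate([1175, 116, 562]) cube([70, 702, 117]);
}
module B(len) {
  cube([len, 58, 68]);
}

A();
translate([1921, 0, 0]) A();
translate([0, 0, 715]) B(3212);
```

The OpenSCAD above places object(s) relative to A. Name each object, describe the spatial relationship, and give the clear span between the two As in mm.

A is a table. B is a beam. A beam spans the tops of two tables. The clear span between the two tables is 630 mm.

Second table starts at x = 1921; first ends at x = 1291; clear span = 1921 − 1291 = 630 mm.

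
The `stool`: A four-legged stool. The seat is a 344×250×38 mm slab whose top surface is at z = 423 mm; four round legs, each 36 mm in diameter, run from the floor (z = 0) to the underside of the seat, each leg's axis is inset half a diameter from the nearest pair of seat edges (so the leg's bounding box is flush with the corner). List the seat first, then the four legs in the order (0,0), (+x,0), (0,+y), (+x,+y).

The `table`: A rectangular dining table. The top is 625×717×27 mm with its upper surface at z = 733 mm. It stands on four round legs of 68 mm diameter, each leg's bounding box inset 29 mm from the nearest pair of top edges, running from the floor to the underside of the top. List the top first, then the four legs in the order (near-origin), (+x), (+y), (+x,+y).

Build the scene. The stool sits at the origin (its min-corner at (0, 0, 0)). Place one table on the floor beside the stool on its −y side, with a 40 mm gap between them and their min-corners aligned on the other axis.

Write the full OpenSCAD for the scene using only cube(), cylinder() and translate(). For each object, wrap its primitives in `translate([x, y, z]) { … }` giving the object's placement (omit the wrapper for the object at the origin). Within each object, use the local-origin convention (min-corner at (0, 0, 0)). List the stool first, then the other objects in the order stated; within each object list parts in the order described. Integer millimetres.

translate([0, 0, 385]) cube([344, 250, 38]);
translate([18, 18, 0]) cylinder(h = 385, r = 18);
translate([326, 18, 0]) cylinder(h = 385, r = 18);
translate([18, 232, 0]) cylinder(h = 385, r = 18);
translate([326, 232, 0]) cylinder(h = 385, r = 18);
translate([0, -757, 0]) {
  translate([0, 0, 706]) cube([625, 717, 27]);
  translate([63, 63, 0]) cylinder(h = 706, r = 34);
  translate([562, 63, 0]) cylinder(h = 706, r = 34);
  translate([63, 654, 0]) cylinder(h = 706, r = 34);
  translate([562, 654, 0]) cylinder(h = 706, r = 34);
}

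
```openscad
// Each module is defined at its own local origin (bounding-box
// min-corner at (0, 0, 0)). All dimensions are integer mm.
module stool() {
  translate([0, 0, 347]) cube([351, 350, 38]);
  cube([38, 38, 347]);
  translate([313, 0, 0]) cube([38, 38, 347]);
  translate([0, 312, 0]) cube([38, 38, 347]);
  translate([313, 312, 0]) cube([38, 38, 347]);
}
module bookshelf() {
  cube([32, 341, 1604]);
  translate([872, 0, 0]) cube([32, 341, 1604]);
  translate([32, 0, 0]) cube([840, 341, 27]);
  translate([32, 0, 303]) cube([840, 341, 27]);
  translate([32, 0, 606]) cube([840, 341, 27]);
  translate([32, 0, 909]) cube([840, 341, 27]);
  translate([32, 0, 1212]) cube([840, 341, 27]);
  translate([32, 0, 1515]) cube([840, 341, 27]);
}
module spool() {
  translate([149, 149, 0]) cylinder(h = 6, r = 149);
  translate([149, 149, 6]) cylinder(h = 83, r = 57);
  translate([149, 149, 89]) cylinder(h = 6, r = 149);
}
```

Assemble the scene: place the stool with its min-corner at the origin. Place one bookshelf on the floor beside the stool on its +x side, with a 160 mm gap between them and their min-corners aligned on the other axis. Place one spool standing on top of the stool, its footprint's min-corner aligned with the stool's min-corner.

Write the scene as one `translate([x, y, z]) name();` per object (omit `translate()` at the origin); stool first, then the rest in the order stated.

stool();
translate([511, 0, 0]) bookshelf();
translate([0, 0, 385]) spool();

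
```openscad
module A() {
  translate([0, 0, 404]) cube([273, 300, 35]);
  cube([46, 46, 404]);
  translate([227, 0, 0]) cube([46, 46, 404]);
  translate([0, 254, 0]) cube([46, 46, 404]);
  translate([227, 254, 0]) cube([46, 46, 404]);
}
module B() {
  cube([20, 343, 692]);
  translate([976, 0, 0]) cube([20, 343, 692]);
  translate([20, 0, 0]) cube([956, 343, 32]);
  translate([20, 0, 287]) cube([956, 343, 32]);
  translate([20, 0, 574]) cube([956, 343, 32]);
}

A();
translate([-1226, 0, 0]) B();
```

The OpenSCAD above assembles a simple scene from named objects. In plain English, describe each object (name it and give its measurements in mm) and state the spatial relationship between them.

A is a four-legged stool. The seat is 273×300 mm, 35 mm thick, top at z = 439 mm. It stands on four square legs, each 46×46 mm in cross-section, from z = 0 to the seat underside, each flush with a corner of the seat.

B is a bookshelf 996 mm wide overall, 343 mm deep and 692 mm tall. The two sides are 20 mm thick vertical panels. 3 horizontal shelves of 32 mm thickness span between the inner faces of the sides; the lowest shelf sits on the floor and shelves are stacked with a clear vertical gap of 255 mm between each pair.

The bookshelf is on the floor beside the stool on its −x side.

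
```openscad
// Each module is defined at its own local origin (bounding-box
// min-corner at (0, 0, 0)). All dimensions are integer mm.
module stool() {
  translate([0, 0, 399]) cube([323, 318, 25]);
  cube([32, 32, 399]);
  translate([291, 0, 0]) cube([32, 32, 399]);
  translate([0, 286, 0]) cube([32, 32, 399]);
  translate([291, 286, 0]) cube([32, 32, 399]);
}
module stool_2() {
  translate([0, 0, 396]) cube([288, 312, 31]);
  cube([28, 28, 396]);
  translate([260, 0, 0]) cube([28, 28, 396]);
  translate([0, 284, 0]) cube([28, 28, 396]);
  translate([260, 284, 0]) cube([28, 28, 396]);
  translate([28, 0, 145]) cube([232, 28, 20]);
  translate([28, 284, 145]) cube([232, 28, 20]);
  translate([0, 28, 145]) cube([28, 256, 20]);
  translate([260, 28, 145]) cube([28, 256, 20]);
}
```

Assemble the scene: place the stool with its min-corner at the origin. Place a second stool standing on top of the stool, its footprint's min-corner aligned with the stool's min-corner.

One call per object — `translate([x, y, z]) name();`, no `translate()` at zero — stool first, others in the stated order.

stool();
translate([0, 0, 424]) stool_2();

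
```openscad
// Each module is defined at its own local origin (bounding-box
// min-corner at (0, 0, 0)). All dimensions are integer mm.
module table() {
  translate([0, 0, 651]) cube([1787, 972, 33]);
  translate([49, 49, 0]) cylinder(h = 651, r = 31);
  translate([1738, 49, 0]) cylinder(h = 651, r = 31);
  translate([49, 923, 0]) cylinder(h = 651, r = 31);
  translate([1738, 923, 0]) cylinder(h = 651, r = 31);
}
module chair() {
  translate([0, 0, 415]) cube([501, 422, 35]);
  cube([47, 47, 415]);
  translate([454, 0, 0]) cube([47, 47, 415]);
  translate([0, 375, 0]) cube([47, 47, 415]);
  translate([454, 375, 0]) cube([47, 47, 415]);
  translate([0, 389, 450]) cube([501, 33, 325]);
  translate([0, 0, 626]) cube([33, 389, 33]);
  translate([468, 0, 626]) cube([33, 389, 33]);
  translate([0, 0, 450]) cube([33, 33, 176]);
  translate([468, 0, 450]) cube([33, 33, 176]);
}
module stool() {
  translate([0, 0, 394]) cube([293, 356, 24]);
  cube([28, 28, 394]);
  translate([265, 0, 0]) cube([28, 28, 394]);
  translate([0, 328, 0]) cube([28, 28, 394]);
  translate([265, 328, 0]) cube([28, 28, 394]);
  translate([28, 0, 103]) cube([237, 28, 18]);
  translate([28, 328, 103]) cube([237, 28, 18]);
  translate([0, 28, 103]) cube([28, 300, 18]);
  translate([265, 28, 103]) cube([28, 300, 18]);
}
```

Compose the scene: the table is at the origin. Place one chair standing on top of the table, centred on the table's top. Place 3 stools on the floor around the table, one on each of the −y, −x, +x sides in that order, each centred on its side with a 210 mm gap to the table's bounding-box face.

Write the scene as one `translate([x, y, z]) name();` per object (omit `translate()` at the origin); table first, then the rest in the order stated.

table();
translate([643, 275, 684]) chair();
translate([747, -566, 0]) stool();
translate([-503, 308, 0]) stool();
translate([1997, 308, 0]) stool();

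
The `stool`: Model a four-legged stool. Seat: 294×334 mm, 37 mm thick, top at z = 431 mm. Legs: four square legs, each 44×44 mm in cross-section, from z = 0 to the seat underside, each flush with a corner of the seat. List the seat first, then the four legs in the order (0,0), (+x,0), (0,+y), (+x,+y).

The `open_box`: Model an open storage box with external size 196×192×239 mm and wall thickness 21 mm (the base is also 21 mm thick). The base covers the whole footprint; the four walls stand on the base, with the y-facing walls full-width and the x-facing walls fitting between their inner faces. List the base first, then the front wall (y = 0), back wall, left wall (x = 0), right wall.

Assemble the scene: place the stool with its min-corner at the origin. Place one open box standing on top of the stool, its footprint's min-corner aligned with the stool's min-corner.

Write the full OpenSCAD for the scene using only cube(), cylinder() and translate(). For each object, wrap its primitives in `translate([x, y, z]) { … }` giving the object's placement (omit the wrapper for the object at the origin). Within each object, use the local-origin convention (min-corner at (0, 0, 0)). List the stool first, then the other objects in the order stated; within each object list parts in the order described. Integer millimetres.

translate([0, 0, 394]) cube([294, 334, 37]);
cube([44, 44, 394]);
translate([250, 0, 0]) cube([44, 44, 394]);
translate([0, 290, 0]) cube([44, 44, 394]);
translate([250, 290, 0]) cube([44, 44, 394]);
translate([0, 0, 431]) {
  cube([196, 192, 21]);
  translate([0, 0, 21]) cube([196, 21, 218]);
  translate([0, 171, 21]) cube([196, 21, 218]);
  translate([0, 21, 21]) cube([21, 150, 218]);
  translate([175, 21, 21]) cube([21, 150, 218]);
}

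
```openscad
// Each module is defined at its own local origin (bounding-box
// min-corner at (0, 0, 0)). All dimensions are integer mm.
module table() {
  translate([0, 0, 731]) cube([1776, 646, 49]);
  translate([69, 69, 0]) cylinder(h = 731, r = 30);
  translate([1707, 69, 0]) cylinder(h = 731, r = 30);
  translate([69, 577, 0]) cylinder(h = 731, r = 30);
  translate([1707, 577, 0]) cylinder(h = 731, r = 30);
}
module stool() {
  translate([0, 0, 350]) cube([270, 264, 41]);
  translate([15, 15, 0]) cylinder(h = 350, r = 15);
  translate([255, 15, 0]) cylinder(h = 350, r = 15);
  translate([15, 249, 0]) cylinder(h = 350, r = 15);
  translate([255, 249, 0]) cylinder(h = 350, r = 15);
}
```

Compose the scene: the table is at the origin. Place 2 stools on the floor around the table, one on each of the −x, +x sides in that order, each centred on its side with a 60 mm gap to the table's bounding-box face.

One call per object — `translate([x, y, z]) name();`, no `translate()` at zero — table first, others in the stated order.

table();
translate([-330, 191, 0]) stool();
translate([1836, 191, 0]) stool();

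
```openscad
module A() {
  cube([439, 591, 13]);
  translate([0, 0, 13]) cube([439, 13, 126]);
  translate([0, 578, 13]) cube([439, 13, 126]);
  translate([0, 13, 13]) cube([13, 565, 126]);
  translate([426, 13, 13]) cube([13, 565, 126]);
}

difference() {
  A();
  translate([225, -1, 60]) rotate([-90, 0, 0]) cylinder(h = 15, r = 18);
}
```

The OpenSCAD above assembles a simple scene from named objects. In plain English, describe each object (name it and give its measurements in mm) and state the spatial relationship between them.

A is an open-topped rectangular box: outside dimensions 439×591×139 mm, with a uniform wall and base thickness of 13 mm. The base is a full 439×591 slab on the floor; four walls sit on top of the base. The front and back walls (the −y and +y sides) span the full width; the two side walls fit between them.

The open box has a circular hole of radius 18 mm through its front wall, centred at (x = 225, z = 60).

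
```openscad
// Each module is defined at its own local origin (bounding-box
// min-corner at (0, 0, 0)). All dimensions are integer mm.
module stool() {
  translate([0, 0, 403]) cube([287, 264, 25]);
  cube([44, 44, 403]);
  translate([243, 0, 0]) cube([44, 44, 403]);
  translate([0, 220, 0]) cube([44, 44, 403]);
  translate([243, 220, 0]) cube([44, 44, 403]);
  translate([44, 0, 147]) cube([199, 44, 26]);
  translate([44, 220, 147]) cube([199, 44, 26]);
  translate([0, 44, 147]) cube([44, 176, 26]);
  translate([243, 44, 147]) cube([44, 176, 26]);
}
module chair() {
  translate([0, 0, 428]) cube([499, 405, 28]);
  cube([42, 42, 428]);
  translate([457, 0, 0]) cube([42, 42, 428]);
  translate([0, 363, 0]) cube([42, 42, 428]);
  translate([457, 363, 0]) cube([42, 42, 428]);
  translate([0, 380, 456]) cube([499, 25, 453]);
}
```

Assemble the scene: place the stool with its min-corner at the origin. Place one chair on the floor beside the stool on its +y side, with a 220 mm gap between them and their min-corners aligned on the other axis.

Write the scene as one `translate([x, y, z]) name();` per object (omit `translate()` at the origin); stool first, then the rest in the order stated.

stool();
translate([0, 484, 0]) chair();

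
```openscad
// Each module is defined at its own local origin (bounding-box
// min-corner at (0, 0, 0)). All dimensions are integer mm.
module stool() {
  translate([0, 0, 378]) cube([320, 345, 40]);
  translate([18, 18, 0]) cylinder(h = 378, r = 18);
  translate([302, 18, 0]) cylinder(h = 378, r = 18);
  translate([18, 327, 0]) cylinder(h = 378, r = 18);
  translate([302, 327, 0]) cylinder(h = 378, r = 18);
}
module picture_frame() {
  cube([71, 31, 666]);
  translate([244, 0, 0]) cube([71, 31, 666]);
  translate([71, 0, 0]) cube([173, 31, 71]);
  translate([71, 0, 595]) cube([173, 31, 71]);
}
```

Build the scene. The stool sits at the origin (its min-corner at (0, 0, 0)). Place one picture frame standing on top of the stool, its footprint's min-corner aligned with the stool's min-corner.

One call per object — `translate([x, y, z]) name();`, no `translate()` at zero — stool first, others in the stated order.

stool();
translate([0, 0, 418]) picture_frame();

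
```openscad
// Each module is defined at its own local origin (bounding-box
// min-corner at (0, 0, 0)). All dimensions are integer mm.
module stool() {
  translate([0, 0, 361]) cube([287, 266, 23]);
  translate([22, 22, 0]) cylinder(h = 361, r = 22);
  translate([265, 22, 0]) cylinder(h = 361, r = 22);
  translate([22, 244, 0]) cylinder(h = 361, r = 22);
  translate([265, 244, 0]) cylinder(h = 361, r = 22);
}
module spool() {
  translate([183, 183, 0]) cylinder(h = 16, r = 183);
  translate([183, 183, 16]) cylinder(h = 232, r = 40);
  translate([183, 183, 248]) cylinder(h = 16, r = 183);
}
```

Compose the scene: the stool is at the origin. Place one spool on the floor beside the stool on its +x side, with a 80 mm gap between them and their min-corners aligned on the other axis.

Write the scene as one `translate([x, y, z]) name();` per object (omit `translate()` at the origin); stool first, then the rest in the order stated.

stool();
translate([367, 0, 0]) spool();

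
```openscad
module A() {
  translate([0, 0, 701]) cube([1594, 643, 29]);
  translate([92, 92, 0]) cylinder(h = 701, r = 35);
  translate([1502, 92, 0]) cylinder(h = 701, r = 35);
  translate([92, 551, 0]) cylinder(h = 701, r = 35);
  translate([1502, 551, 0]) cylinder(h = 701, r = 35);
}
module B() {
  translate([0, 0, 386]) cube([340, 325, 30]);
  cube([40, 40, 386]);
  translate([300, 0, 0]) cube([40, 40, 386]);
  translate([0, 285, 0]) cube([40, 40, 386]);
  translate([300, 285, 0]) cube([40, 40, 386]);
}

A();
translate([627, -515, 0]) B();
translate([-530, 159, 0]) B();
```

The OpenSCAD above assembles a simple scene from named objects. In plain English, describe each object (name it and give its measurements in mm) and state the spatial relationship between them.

A is a table with a 1594×643 mm rectangular top, 29 mm thick, top surface at z = 730 mm, supported by four round legs of 70 mm diameter, each leg's bounding box inset 57 mm from the nearest pair of top edges, running from the floor.

B is a four-legged stool. The seat is 340×325 mm, 30 mm thick, top at z = 416 mm. It stands on four square legs, each 40×40 mm in cross-section, from z = 0 to the seat underside, each flush with a corner of the seat.

Two stools sit around the table at the −y, −x sides.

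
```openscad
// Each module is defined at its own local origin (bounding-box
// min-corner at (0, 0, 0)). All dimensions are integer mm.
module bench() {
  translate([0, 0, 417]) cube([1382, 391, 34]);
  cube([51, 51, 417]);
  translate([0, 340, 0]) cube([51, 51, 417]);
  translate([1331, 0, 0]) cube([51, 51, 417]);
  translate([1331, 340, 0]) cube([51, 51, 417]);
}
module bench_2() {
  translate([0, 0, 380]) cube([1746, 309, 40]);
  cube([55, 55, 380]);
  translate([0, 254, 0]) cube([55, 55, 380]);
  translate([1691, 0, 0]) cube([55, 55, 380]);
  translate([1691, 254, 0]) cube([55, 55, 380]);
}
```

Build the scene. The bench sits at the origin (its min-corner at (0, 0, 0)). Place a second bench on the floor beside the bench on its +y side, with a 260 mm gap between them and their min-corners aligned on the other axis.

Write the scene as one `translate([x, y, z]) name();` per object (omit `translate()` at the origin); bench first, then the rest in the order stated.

bench();
translate([0, 651, 0]) bench_2();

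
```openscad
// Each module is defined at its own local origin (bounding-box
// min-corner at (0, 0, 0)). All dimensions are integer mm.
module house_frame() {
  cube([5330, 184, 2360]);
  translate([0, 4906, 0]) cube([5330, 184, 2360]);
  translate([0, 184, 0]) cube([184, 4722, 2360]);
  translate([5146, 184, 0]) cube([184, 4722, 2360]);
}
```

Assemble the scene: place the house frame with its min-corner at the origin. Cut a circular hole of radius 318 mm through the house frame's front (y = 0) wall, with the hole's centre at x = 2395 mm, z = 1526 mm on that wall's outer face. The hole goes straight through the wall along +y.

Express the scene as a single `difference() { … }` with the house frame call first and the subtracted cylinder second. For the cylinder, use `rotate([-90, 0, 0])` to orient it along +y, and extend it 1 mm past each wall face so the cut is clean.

difference() {
  house_frame();
  translate([2395, -1, 1526]) rotate([-90, 0, 0]) cylinder(h = 186, r = 318);
}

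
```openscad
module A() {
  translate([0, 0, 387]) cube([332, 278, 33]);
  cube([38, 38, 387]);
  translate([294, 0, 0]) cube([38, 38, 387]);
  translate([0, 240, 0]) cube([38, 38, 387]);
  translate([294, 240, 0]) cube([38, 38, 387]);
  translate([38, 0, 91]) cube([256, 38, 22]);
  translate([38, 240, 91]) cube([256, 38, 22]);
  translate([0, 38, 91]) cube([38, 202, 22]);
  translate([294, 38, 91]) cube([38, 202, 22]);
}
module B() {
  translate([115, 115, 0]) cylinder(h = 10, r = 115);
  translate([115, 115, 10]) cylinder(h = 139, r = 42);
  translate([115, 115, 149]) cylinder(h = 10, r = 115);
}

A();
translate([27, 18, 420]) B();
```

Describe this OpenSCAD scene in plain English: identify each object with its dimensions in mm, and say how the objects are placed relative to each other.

A is a simple wooden stool: a rectangular seat 332 mm (x) by 278 mm (y), 33 mm thick, top face at z = 420 mm, on four square legs, each 38×38 mm in cross-section. The legs rest on z = 0, each flush with a corner of the seat. Four stretchers, 38 mm wide and 22 mm tall, connect adjacent legs with their undersides at z = 91 mm, each running between the inner faces of the legs it joins and aligned with the legs' outer faces on the other axis.

B is a spool: two coaxial disc flanges of radius 115 mm and thickness 10 mm, joined by a core cylinder of radius 42 mm and height 139 mm. The lower flange rests on z = 0 and the three cylinders share a vertical axis.

The spool is on top of the stool.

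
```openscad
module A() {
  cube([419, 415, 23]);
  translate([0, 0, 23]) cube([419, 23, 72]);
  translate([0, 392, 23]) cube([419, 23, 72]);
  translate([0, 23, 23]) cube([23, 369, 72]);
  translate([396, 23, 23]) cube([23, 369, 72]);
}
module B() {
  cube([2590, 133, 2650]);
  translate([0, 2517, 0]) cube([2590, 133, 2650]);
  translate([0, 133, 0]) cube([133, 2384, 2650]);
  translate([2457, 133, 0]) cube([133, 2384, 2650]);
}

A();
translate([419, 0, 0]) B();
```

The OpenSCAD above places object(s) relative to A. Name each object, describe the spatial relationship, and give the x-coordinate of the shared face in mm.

A is an open box. B is a house frame. The house frame is against the open box's +x side, with their −y faces flush. The x-coordinate of the shared face is 419 mm.

The open box's +x face and the house frame's −x face are both at x = 419 mm.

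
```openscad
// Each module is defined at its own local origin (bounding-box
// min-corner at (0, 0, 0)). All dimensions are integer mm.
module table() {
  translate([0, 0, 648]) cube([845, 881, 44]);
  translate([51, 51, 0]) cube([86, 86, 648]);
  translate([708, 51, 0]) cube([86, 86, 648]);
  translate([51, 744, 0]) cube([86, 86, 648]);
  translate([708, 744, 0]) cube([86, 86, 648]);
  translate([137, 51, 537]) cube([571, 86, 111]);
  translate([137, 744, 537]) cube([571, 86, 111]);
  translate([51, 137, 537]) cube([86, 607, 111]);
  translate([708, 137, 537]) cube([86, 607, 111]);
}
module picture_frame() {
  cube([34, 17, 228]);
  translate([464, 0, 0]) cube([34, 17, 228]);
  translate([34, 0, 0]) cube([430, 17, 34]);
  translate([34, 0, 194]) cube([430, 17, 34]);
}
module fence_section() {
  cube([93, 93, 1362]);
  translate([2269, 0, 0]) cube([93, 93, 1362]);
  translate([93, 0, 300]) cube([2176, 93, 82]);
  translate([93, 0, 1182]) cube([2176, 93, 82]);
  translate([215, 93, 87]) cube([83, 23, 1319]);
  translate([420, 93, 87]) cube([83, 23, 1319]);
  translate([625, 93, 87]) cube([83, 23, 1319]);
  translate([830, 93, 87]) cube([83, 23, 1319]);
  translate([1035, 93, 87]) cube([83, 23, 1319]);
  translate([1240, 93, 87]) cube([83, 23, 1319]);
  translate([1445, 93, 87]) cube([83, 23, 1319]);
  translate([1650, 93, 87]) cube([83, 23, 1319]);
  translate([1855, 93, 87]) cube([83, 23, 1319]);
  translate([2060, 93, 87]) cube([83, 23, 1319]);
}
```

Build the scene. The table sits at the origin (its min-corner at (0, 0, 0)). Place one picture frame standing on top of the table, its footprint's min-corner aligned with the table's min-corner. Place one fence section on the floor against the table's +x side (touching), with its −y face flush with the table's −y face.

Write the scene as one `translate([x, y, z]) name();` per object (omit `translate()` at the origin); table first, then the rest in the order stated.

table();
translate([0, 0, 692]) picture_frame();
translate([845, 0, 0]) fence_section();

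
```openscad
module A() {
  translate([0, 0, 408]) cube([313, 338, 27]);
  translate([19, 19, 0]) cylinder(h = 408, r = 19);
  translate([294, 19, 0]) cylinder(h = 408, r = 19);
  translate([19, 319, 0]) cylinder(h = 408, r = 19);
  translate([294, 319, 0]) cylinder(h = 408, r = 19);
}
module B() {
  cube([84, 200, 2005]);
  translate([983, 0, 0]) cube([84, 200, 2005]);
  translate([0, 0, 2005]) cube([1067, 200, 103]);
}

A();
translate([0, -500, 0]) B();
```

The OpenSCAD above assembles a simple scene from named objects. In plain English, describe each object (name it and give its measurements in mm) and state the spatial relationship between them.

A is a four-legged stool. The seat is 313×338 mm, 27 mm thick, top at z = 435 mm. It stands on four round legs, each 38 mm in diameter, from z = 0 to the seat underside, each leg's axis is inset half a diameter from the nearest pair of seat edges (so the leg's bounding box is flush with the corner).

B is a door frame. The clear opening is 899 mm wide and 2005 mm high. Two 84 mm wide jambs, 200 mm deep, stand either side of the opening from the floor to the top of the opening. A 103 mm thick head sits across the top of both jambs, spanning the full outside width of the frame.

The door frame is on the floor beside the stool on its −y side.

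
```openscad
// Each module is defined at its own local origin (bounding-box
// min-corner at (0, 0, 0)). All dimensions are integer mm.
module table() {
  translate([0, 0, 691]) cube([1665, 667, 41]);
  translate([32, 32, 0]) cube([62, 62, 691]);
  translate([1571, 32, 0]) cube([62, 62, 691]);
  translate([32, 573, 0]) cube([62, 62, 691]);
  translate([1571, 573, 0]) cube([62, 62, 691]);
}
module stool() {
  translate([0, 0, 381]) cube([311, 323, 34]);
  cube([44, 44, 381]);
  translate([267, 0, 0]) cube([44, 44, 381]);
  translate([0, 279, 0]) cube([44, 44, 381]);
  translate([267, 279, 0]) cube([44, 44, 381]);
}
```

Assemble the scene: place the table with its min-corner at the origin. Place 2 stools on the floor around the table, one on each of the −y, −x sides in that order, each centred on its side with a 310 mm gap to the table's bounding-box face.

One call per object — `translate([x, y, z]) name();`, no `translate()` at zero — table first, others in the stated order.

table();
translate([677, -633, 0]) stool();
translate([-621, 172, 0]) stool();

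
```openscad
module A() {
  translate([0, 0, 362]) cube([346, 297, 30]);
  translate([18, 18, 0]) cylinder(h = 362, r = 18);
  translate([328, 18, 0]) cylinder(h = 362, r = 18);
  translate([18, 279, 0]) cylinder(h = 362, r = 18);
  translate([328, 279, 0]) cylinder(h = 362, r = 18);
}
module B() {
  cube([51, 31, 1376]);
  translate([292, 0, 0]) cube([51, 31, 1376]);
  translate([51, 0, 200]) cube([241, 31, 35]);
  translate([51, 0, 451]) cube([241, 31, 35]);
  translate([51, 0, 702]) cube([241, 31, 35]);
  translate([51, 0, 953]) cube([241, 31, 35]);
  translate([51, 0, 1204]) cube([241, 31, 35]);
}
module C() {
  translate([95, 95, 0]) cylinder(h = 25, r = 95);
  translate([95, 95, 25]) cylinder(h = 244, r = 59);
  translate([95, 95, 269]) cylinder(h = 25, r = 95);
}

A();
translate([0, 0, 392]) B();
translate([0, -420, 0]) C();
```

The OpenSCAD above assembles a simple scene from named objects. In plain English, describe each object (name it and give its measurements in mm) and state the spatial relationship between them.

A is a four-legged stool. The seat is 346×297 mm, 30 mm thick, top at z = 392 mm. It stands on four round legs, each 36 mm in diameter, from z = 0 to the seat underside, each leg's axis is inset half a diameter from the nearest pair of seat edges (so the leg's bounding box is flush with the corner).

B is a wooden ladder with two side rails of 51×31 mm section and 1376 mm height, set 343 mm apart overall. Between them run 5 rectangular rungs (31 mm deep, 35 mm thick), front faces flush with the rails' −y face. The bottom of the first rung is 200 mm above the floor and each subsequent rung is 251 mm higher than the one below.

C is a spool: two coaxial disc flanges of radius 95 mm and thickness 25 mm, joined by a core cylinder of radius 59 mm and height 244 mm. The lower flange rests on z = 0 and the three cylinders share a vertical axis.

The ladder is on top of the stool. The spool is on the floor beside the stool on its −y side.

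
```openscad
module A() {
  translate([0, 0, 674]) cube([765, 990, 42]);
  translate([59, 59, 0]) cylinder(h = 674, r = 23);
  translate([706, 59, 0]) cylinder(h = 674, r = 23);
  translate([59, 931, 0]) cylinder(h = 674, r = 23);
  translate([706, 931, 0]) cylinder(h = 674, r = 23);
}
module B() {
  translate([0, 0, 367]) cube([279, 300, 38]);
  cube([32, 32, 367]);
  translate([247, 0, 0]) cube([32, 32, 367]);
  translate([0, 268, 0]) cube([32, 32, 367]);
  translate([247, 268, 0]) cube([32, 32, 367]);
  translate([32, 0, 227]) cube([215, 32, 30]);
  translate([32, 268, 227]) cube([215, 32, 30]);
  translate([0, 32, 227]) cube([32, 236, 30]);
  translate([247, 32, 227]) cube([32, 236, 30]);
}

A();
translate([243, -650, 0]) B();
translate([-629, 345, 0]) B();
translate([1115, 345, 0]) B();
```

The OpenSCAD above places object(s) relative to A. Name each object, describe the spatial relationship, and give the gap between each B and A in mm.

Each stool's nearest face is 350 mm from the table's bounding box.

A is a table. B is a stool. Three stools sit around the table at the −y, −x, +x sides. The gap between each stool and the table is 350 mm.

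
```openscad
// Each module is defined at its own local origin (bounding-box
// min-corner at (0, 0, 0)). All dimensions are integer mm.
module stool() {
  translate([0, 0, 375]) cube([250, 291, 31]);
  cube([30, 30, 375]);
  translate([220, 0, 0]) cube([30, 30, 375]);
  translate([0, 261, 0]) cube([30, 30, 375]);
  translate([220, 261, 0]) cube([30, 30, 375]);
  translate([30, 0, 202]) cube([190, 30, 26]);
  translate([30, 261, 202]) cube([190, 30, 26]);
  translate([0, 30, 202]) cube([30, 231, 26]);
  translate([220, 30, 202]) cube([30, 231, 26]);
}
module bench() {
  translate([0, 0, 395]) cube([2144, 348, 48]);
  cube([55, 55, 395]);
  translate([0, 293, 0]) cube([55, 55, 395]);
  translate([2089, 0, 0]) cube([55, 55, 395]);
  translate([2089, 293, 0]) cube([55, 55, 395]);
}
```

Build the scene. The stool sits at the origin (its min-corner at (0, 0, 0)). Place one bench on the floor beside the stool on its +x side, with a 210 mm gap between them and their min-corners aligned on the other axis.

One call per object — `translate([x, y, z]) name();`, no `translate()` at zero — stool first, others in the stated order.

stool();
translate([460, 0, 0]) bench();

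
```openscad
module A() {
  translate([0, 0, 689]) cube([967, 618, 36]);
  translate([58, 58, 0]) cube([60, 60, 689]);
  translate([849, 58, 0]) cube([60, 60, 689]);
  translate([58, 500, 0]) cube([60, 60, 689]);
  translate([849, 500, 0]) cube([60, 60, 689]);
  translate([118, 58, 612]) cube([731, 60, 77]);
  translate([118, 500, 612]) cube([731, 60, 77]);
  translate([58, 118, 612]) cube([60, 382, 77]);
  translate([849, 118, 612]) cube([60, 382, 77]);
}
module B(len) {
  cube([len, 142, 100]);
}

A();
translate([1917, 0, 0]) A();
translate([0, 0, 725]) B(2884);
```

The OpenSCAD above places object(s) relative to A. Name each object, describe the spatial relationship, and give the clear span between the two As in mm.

A is a table. B is a beam. A beam spans the tops of two tables. The clear span between the two tables is 950 mm.

Second table starts at x = 1917; first ends at x = 967; clear span = 1917 − 967 = 950 mm.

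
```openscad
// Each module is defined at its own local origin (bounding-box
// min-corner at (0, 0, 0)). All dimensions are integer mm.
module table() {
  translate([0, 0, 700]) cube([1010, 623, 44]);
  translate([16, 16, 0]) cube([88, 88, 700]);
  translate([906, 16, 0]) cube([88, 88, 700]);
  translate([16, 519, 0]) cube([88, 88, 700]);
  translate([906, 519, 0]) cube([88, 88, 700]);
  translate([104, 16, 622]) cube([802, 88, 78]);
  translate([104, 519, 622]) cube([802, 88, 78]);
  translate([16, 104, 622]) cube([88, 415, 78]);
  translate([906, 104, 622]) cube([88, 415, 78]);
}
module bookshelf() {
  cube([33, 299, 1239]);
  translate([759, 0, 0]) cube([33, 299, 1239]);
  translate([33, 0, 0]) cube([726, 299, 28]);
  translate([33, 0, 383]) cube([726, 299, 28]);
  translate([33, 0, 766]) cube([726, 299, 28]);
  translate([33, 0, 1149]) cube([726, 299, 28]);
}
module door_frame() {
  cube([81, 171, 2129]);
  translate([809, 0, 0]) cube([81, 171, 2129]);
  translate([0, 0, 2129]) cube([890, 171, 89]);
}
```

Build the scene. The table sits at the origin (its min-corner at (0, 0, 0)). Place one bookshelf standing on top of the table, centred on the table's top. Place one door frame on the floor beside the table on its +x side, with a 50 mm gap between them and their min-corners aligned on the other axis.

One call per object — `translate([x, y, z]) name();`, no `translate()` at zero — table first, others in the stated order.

table();
translate([109, 162, 744]) bookshelf();
translate([1060, 0, 0]) door_frame();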